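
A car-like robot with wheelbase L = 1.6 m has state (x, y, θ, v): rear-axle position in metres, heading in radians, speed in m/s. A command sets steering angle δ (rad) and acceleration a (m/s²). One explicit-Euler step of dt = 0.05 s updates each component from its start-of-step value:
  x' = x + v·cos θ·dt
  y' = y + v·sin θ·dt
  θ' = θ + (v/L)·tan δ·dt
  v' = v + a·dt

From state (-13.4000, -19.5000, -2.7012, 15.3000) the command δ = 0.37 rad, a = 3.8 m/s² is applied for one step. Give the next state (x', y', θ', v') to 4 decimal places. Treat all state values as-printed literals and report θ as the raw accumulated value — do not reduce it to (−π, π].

(-14.0920, -19.8261, -2.5158, 15.4900)

x' = -13.4000 + 15.3000·cos(-2.7012)·0.05 = -14.0920
y' = -19.5000 + 15.3000·sin(-2.7012)·0.05 = -19.8261
θ' = -2.7012 + (15.3000/1.6)·tan(0.37)·0.05 = -2.5158
v' = 15.3000 + 3.8000·0.05 = 15.4900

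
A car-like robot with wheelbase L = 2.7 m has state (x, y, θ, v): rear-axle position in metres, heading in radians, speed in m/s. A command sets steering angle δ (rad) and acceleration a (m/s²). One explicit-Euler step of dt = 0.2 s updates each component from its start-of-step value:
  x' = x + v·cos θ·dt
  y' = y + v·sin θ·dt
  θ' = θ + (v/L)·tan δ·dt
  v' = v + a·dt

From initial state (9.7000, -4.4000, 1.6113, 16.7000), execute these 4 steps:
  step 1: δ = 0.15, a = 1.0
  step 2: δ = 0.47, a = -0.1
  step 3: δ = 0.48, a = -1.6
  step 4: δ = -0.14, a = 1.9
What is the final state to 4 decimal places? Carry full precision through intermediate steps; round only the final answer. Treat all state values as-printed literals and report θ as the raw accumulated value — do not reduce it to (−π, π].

(2.9300, 4.6112, 2.9123, 16.9400)

after step 1 (δ=0.15, a=1.0): (9.564755, -1.062739, 1.798260, 16.900000)
after step 2 (δ=0.47, a=-0.1): (8.802541, 2.230197, 2.434158, 16.880000)
after step 3 (δ=0.48, a=-1.6): (6.236674, 4.424213, 3.085114, 16.560000)
after step 4 (δ=-0.14, a=1.9): (2.929955, 4.611170, 2.912250, 16.940000)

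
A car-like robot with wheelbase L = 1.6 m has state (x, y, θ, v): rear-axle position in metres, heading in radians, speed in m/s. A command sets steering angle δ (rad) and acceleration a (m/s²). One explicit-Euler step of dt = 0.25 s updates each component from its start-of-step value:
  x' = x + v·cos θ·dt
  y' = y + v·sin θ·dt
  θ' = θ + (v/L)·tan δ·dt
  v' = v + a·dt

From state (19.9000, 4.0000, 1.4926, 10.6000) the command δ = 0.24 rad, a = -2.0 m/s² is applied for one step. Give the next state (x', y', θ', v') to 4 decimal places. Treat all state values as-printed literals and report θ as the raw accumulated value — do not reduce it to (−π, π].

(20.1070, 6.6419, 1.8979, 10.1000)

x' = 19.9000 + 10.6000·cos(1.4926)·0.25 = 20.1070
y' = 4.0000 + 10.6000·sin(1.4926)·0.25 = 6.6419
θ' = 1.4926 + (10.6000/1.6)·tan(0.24)·0.25 = 1.8979
v' = 10.6000 − 2.0000·0.25 = 10.1000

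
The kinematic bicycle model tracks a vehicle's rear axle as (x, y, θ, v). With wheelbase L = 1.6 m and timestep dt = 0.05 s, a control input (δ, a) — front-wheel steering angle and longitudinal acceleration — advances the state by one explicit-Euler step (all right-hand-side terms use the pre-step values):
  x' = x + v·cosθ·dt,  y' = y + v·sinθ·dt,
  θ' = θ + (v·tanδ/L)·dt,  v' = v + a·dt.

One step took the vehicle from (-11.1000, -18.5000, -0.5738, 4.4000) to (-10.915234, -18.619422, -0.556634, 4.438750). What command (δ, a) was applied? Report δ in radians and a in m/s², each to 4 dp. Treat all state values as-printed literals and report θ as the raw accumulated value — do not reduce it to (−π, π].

δ = 0.1242, a = 0.7750

a = (v'−v)/dt = (0.038750)/0.05 = 0.7750
Δθ = θ'−θ = 0.017166;  (v·dt/L) = 4.4000·0.05/1.6 = 0.137500
tan δ = Δθ·L/(v·dt) = 0.124844  →  δ = 0.1242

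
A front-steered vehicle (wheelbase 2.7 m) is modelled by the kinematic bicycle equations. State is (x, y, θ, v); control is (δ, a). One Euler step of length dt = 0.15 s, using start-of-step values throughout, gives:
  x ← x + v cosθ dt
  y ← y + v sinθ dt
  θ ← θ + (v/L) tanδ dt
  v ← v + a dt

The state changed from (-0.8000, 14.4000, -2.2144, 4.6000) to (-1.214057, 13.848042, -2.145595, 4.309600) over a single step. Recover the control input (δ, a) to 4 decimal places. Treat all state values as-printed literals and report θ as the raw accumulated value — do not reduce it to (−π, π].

δ = 0.2630, a = -1.9360

a = (v'−v)/dt = (-0.290400)/0.15 = -1.9360
Δθ = θ'−θ = 0.068805;  (v·dt/L) = 4.6000·0.15/2.7 = 0.255556
tan δ = Δθ·L/(v·dt) = 0.269237  →  δ = 0.2630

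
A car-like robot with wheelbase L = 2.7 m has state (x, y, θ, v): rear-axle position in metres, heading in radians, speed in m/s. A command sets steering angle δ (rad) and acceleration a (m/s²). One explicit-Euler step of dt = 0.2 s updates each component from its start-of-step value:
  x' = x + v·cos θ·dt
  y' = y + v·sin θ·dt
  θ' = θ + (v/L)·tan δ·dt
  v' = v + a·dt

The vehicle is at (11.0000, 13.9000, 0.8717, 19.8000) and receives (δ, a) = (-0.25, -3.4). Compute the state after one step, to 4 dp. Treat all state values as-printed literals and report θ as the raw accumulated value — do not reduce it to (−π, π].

(13.5484, 16.9311, 0.4972, 19.1200)

x' = 11.0000 + 19.8000·cos(0.8717)·0.2 = 13.5484
y' = 13.9000 + 19.8000·sin(0.8717)·0.2 = 16.9311
θ' = 0.8717 + (19.8000/2.7)·tan(-0.25)·0.2 = 0.4972
v' = 19.8000 − 3.4000·0.2 = 19.1200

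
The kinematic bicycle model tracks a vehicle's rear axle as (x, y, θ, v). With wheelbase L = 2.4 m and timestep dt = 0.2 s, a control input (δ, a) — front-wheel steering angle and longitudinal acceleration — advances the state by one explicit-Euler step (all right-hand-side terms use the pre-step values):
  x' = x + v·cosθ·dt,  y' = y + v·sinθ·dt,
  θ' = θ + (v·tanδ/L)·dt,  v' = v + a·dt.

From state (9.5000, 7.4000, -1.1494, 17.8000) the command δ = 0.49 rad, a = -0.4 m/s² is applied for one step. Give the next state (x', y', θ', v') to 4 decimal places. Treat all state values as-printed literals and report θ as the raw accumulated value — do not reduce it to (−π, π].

(10.9562, 4.1514, -0.3582, 17.7200)

x' = 9.5000 + 17.8000·cos(-1.1494)·0.2 = 10.9562
y' = 7.4000 + 17.8000·sin(-1.1494)·0.2 = 4.1514
θ' = -1.1494 + (17.8000/2.4)·tan(0.49)·0.2 = -0.3582
v' = 17.8000 − 0.4000·0.2 = 17.7200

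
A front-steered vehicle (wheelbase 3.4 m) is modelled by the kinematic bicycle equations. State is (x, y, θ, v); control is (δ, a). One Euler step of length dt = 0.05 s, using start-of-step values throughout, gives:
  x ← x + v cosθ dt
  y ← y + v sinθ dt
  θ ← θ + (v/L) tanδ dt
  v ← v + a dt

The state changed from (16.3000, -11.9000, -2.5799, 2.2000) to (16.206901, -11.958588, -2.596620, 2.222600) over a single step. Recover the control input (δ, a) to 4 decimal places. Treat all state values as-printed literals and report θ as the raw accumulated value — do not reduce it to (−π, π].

a = (v'−v)/dt = (0.022600)/0.05 = 0.4520
Δθ = θ'−θ = -0.016720;  (v·dt/L) = 2.2000·0.05/3.4 = 0.032353
tan δ = Δθ·L/(v·dt) = -0.516800  →  δ = -0.4770

δ = -0.4770, a = 0.4520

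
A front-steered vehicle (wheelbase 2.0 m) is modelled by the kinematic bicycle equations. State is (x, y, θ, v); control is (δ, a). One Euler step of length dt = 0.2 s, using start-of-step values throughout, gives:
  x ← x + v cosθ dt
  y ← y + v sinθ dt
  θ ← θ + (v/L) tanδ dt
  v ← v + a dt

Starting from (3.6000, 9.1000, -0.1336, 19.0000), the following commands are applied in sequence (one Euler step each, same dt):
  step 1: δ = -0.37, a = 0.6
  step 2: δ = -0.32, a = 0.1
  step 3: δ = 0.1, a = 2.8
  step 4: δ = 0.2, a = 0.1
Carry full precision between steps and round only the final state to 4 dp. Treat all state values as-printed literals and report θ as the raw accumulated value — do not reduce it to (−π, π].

(11.0932, -1.9587, -0.9128, 19.7200)

after step 1 (δ=-0.37, a=0.6): (7.366137, 8.593829, -0.870540, 19.120000)
after step 2 (δ=-0.32, a=0.1): (9.830375, 5.669704, -1.504157, 19.140000)
after step 3 (δ=0.1, a=2.8): (10.085284, 1.850201, -1.312116, 19.700000)
after step 4 (δ=0.2, a=0.1): (11.093156, -1.958709, -0.912777, 19.720000)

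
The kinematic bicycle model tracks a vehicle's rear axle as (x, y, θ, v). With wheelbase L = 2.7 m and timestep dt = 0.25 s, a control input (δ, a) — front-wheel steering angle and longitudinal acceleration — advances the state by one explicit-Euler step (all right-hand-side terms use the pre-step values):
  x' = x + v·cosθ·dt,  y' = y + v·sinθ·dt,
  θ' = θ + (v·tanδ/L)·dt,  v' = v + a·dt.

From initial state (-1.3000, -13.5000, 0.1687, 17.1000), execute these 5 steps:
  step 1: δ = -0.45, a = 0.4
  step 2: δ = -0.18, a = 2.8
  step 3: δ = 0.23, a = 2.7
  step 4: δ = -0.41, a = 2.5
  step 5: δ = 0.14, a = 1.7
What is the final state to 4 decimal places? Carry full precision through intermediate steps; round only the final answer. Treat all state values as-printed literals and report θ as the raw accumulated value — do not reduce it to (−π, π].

(14.9178, -25.4281, -0.9949, 19.6250)

after step 1 (δ=-0.45, a=0.4): (2.914312, -12.782223, -0.596137, 17.200000)
after step 2 (δ=-0.18, a=2.8): (6.472607, -15.196459, -0.885941, 17.900000)
after step 3 (δ=0.23, a=2.7): (9.303319, -18.662393, -0.497870, 18.575000)
after step 4 (δ=-0.41, a=2.5): (13.383327, -20.880038, -1.245395, 19.200000)
after step 5 (δ=0.14, a=1.7): (14.917834, -25.428146, -0.994867, 19.625000)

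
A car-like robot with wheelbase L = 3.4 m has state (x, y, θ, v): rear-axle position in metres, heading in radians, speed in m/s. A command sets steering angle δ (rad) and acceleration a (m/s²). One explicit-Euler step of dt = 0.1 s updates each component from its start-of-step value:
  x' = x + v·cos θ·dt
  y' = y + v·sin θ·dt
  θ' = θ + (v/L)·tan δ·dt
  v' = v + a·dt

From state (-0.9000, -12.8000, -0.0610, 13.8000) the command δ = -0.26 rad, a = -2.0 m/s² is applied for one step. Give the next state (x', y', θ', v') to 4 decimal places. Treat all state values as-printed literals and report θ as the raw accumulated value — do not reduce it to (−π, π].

(0.4774, -12.8841, -0.1690, 13.6000)

x' = -0.9000 + 13.8000·cos(-0.0610)·0.1 = 0.4774
y' = -12.8000 + 13.8000·sin(-0.0610)·0.1 = -12.8841
θ' = -0.0610 + (13.8000/3.4)·tan(-0.26)·0.1 = -0.1690
v' = 13.8000 − 2.0000·0.1 = 13.6000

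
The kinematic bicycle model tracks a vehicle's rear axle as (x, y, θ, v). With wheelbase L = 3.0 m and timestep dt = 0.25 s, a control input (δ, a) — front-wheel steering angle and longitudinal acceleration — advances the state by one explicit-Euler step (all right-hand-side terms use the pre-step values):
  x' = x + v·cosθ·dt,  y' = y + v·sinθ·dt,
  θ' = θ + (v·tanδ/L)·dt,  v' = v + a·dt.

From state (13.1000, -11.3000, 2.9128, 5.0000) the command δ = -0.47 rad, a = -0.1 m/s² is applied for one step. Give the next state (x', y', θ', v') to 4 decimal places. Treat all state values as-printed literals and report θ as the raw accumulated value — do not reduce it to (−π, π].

x' = 13.1000 + 5.0000·cos(2.9128)·0.25 = 11.8826
y' = -11.3000 + 5.0000·sin(2.9128)·0.25 = -11.0165
θ' = 2.9128 + (5.0000/3.0)·tan(-0.47)·0.25 = 2.7011
v' = 5.0000 − 0.1000·0.25 = 4.9750

(11.8826, -11.0165, 2.7011, 4.9750)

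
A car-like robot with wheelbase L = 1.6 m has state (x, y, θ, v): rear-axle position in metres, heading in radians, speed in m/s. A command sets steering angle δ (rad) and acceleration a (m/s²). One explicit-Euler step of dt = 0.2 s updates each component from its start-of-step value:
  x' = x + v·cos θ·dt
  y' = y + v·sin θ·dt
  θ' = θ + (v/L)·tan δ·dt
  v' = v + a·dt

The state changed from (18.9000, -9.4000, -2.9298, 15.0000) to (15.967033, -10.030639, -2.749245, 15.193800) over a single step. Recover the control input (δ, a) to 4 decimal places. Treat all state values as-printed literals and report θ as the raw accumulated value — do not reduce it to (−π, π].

δ = 0.0960, a = 0.9690

a = (v'−v)/dt = (0.193800)/0.2 = 0.9690
Δθ = θ'−θ = 0.180555;  (v·dt/L) = 15.0000·0.2/1.6 = 1.875000
tan δ = Δθ·L/(v·dt) = 0.096296  →  δ = 0.0960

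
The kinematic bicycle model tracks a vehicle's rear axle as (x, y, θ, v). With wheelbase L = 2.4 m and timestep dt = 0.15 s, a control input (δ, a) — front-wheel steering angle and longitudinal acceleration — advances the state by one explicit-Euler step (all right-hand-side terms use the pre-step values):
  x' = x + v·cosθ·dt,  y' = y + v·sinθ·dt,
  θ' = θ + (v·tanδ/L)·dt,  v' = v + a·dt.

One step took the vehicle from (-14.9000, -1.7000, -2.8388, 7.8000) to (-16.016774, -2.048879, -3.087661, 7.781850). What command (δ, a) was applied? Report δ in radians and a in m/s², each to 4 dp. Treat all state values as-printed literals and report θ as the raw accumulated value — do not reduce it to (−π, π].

a = (v'−v)/dt = (-0.018150)/0.15 = -0.1210
Δθ = θ'−θ = -0.248861;  (v·dt/L) = 7.8000·0.15/2.4 = 0.487500
tan δ = Δθ·L/(v·dt) = -0.510484  →  δ = -0.4720

δ = -0.4720, a = -0.1210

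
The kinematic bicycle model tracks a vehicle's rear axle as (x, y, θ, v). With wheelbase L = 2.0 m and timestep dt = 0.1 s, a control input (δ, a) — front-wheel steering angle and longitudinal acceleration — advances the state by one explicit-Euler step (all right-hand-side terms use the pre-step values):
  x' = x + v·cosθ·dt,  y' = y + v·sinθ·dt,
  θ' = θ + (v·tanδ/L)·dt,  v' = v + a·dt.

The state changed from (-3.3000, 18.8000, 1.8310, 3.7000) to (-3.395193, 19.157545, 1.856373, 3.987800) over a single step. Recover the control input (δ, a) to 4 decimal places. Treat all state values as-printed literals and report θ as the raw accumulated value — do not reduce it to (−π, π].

a = (v'−v)/dt = (0.287800)/0.1 = 2.8780
Δθ = θ'−θ = 0.025373;  (v·dt/L) = 3.7000·0.1/2.0 = 0.185000
tan δ = Δθ·L/(v·dt) = 0.137151  →  δ = 0.1363

δ = 0.1363, a = 2.8780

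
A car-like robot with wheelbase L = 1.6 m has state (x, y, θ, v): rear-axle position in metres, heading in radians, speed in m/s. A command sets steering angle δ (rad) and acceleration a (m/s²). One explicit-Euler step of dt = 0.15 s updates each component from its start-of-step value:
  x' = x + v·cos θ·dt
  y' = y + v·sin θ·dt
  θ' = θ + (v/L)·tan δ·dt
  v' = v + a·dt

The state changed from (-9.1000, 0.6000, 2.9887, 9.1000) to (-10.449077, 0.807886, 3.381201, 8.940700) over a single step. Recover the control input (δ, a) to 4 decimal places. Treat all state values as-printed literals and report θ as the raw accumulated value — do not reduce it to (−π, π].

a = (v'−v)/dt = (-0.159300)/0.15 = -1.0620
Δθ = θ'−θ = 0.392501;  (v·dt/L) = 9.1000·0.15/1.6 = 0.853125
tan δ = Δθ·L/(v·dt) = 0.460074  →  δ = 0.4312

δ = 0.4312, a = -1.0620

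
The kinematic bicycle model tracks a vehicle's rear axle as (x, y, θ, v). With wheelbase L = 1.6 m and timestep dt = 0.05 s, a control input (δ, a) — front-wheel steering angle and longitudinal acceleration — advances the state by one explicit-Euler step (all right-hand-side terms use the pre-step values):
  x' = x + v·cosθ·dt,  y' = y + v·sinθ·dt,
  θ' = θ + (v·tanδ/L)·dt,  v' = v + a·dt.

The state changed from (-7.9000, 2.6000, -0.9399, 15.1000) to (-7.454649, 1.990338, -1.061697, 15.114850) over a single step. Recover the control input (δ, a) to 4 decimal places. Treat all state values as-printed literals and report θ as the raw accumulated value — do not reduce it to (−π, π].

a = (v'−v)/dt = (0.014850)/0.05 = 0.2970
Δθ = θ'−θ = -0.121797;  (v·dt/L) = 15.1000·0.05/1.6 = 0.471875
tan δ = Δθ·L/(v·dt) = -0.258113  →  δ = -0.2526

δ = -0.2526, a = 0.2970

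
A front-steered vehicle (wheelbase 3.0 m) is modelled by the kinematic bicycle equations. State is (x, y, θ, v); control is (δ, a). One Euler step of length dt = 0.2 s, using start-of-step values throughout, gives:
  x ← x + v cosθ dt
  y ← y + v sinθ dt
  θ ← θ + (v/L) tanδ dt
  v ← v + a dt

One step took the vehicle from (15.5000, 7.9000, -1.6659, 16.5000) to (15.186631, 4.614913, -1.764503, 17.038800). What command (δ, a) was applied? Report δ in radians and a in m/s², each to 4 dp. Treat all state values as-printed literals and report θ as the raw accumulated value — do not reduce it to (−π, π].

δ = -0.0894, a = 2.6940

a = (v'−v)/dt = (0.538800)/0.2 = 2.6940
Δθ = θ'−θ = -0.098603;  (v·dt/L) = 16.5000·0.2/3.0 = 1.100000
tan δ = Δθ·L/(v·dt) = -0.089639  →  δ = -0.0894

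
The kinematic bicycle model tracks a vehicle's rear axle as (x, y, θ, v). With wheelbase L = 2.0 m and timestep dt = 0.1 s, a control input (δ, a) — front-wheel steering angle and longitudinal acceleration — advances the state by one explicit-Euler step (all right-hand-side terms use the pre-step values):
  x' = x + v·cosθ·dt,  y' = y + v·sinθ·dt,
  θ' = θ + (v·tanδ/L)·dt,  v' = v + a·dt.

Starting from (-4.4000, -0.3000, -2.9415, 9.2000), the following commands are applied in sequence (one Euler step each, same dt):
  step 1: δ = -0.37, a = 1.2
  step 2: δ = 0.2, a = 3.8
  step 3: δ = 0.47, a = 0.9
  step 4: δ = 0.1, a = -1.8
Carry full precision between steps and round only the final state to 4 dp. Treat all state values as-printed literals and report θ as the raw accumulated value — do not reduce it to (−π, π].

after step 1 (δ=-0.37, a=1.2): (-5.301644, -0.482859, -3.119917, 9.320000)
after step 2 (δ=0.2, a=3.8): (-6.233425, -0.503059, -3.025454, 9.700000)
after step 3 (δ=0.47, a=0.9): (-7.196891, -0.615461, -2.779091, 9.790000)
after step 4 (δ=0.1, a=-1.8): (-8.112268, -0.962628, -2.729977, 9.610000)

(-8.1123, -0.9626, -2.7300, 9.6100)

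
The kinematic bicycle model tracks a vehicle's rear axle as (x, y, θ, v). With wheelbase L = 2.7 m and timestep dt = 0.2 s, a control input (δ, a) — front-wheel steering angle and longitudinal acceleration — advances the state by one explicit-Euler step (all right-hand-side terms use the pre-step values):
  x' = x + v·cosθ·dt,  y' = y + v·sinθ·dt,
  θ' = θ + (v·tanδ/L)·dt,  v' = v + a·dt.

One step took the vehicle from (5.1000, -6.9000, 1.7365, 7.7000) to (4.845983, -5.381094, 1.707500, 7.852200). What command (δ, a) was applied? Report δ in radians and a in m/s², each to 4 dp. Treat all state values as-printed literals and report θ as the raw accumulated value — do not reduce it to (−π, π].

δ = -0.0508, a = 0.7610

a = (v'−v)/dt = (0.152200)/0.2 = 0.7610
Δθ = θ'−θ = -0.029000;  (v·dt/L) = 7.7000·0.2/2.7 = 0.570370
tan δ = Δθ·L/(v·dt) = -0.050844  →  δ = -0.0508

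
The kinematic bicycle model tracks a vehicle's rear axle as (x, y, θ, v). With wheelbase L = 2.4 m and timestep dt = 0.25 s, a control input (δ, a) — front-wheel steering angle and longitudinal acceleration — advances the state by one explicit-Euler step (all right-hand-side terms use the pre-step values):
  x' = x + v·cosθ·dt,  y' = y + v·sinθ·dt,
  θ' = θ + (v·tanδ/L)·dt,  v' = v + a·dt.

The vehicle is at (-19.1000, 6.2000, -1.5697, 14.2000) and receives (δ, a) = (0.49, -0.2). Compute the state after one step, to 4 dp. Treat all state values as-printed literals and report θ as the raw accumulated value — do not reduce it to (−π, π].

(-19.0961, 2.6500, -0.7807, 14.1500)

x' = -19.1000 + 14.2000·cos(-1.5697)·0.25 = -19.0961
y' = 6.2000 + 14.2000·sin(-1.5697)·0.25 = 2.6500
θ' = -1.5697 + (14.2000/2.4)·tan(0.49)·0.25 = -0.7807
v' = 14.2000 − 0.2000·0.25 = 14.1500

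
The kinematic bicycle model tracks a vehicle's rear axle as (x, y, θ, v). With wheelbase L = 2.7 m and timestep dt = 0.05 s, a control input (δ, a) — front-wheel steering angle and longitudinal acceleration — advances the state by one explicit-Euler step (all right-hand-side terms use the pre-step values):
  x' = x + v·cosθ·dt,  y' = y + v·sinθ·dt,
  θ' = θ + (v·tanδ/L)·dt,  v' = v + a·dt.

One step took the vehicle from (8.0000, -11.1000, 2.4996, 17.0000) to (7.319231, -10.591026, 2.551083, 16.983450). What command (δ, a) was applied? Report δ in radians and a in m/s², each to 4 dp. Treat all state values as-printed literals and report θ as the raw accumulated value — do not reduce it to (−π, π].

δ = 0.1621, a = -0.3310

a = (v'−v)/dt = (-0.016550)/0.05 = -0.3310
Δθ = θ'−θ = 0.051483;  (v·dt/L) = 17.0000·0.05/2.7 = 0.314815
tan δ = Δθ·L/(v·dt) = 0.163534  →  δ = 0.1621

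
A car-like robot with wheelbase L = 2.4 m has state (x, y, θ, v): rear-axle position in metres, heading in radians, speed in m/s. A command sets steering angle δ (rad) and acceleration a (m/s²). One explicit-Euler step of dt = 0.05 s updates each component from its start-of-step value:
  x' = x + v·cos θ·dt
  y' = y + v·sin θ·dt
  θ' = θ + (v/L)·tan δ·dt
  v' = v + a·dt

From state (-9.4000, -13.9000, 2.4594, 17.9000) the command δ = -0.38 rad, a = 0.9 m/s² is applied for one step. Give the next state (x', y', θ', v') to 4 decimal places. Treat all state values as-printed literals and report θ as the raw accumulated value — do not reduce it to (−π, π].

x' = -9.4000 + 17.9000·cos(2.4594)·0.05 = -10.0947
y' = -13.9000 + 17.9000·sin(2.4594)·0.05 = -13.3357
θ' = 2.4594 + (17.9000/2.4)·tan(-0.38)·0.05 = 2.3105
v' = 17.9000 + 0.9000·0.05 = 17.9450

(-10.0947, -13.3357, 2.3105, 17.9450)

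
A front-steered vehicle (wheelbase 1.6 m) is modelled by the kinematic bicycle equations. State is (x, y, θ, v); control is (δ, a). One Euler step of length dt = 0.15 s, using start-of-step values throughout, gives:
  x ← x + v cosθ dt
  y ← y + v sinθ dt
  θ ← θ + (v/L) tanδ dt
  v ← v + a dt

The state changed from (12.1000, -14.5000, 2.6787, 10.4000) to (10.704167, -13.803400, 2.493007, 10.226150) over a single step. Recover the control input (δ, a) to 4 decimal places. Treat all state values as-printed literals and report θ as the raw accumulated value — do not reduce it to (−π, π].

δ = -0.1882, a = -1.1590

a = (v'−v)/dt = (-0.173850)/0.15 = -1.1590
Δθ = θ'−θ = -0.185693;  (v·dt/L) = 10.4000·0.15/1.6 = 0.975000
tan δ = Δθ·L/(v·dt) = -0.190454  →  δ = -0.1882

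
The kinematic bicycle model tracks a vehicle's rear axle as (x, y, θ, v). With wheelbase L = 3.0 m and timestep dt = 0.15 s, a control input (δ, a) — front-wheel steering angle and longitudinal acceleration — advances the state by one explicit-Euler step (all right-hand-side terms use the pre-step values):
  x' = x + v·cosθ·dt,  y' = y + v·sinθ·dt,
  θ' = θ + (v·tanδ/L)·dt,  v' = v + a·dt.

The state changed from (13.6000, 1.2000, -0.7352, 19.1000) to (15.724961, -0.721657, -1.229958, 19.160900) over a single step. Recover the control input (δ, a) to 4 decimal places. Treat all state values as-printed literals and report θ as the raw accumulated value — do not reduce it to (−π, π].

δ = -0.4780, a = 0.4060

a = (v'−v)/dt = (0.060900)/0.15 = 0.4060
Δθ = θ'−θ = -0.494758;  (v·dt/L) = 19.1000·0.15/3.0 = 0.955000
tan δ = Δθ·L/(v·dt) = -0.518071  →  δ = -0.4780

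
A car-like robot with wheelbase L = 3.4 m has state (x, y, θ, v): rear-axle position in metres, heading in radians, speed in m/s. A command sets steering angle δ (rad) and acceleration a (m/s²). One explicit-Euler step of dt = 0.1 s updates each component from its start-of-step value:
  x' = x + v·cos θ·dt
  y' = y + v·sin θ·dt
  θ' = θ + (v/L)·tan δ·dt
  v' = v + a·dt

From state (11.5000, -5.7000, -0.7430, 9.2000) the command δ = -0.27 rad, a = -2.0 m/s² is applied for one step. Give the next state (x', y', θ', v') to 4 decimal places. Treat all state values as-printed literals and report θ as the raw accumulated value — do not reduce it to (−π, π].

x' = 11.5000 + 9.2000·cos(-0.7430)·0.1 = 12.1775
y' = -5.7000 + 9.2000·sin(-0.7430)·0.1 = -6.3224
θ' = -0.7430 + (9.2000/3.4)·tan(-0.27)·0.1 = -0.8179
v' = 9.2000 − 2.0000·0.1 = 9.0000

(12.1775, -6.3224, -0.8179, 9.0000)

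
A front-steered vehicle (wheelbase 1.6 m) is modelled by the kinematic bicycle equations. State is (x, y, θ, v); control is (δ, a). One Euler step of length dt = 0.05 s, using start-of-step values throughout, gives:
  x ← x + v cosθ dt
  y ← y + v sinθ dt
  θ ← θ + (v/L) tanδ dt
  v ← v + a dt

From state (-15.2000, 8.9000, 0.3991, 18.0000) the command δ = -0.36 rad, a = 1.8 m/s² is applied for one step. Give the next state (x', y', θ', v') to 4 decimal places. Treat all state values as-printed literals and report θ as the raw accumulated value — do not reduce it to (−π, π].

(-14.3707, 9.2497, 0.1874, 18.0900)

x' = -15.2000 + 18.0000·cos(0.3991)·0.05 = -14.3707
y' = 8.9000 + 18.0000·sin(0.3991)·0.05 = 9.2497
θ' = 0.3991 + (18.0000/1.6)·tan(-0.36)·0.05 = 0.1874
v' = 18.0000 + 1.8000·0.05 = 18.0900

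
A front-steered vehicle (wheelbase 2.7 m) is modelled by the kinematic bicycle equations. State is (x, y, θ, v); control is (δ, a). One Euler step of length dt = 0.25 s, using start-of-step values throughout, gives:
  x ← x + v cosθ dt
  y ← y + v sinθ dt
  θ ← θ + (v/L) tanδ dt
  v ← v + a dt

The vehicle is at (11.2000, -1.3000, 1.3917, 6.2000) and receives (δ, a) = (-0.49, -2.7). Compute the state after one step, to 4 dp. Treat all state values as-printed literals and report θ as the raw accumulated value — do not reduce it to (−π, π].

x' = 11.2000 + 6.2000·cos(1.3917)·0.25 = 11.4761
y' = -1.3000 + 6.2000·sin(1.3917)·0.25 = 0.2252
θ' = 1.3917 + (6.2000/2.7)·tan(-0.49)·0.25 = 1.0855
v' = 6.2000 − 2.7000·0.25 = 5.5250

(11.4761, 0.2252, 1.0855, 5.5250)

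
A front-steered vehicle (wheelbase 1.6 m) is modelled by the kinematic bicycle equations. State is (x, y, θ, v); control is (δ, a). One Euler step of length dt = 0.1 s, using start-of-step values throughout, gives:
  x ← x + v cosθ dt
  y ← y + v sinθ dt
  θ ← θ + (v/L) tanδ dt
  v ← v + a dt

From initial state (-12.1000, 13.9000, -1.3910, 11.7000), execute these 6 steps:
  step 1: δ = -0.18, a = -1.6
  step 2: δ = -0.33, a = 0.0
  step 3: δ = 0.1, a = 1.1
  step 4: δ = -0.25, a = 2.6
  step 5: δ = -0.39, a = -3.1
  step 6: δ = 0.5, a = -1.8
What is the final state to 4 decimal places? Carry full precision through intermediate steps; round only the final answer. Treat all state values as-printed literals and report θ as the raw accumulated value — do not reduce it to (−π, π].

(-13.2567, 7.2327, -1.7946, 11.4200)

after step 1 (δ=-0.18, a=-1.6): (-11.890770, 12.748860, -1.524065, 11.540000)
after step 2 (δ=-0.33, a=0.0): (-11.836862, 11.596120, -1.771111, 11.540000)
after step 3 (δ=0.1, a=1.1): (-12.066482, 10.465195, -1.698745, 11.650000)
after step 4 (δ=-0.25, a=2.6): (-12.215136, 9.309719, -1.884666, 11.910000)
after step 5 (δ=-0.39, a=-3.1): (-12.582847, 8.176904, -2.190645, 11.600000)
after step 6 (δ=0.5, a=-1.8): (-13.256705, 7.232702, -1.794575, 11.420000)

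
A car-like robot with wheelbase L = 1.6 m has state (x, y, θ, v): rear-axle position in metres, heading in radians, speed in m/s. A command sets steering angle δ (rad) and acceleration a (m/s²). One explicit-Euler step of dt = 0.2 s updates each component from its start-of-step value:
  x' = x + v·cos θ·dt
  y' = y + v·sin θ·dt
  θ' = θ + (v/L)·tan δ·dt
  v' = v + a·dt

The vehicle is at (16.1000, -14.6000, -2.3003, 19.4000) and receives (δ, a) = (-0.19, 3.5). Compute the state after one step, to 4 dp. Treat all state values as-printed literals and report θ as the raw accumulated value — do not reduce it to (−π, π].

(13.5140, -17.4926, -2.7667, 20.1000)

x' = 16.1000 + 19.4000·cos(-2.3003)·0.2 = 13.5140
y' = -14.6000 + 19.4000·sin(-2.3003)·0.2 = -17.4926
θ' = -2.3003 + (19.4000/1.6)·tan(-0.19)·0.2 = -2.7667
v' = 19.4000 + 3.5000·0.2 = 20.1000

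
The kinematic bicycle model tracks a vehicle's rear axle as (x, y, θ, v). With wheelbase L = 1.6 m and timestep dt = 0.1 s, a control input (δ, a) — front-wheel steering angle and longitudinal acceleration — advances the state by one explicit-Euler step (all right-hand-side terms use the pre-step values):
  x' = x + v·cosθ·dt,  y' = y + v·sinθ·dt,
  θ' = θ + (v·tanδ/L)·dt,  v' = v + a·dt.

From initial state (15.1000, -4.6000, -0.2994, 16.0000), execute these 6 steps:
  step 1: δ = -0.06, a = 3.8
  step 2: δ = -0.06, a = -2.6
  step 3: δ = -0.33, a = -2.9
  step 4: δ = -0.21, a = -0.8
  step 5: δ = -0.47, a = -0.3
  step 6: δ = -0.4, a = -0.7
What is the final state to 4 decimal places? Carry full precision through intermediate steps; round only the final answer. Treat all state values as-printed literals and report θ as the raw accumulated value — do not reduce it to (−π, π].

(21.8027, -10.2748, -1.8924, 15.6500)

after step 1 (δ=-0.06, a=3.8): (16.628822, -5.071915, -0.359472, 16.380000)
after step 2 (δ=-0.06, a=-2.6): (18.162125, -5.648131, -0.420971, 16.120000)
after step 3 (δ=-0.33, a=-2.9): (19.633386, -6.306870, -0.766065, 15.830000)
after step 4 (δ=-0.21, a=-0.8): (20.774166, -7.404371, -0.976943, 15.750000)
after step 5 (δ=-0.47, a=-0.3): (21.655472, -8.709716, -1.476971, 15.720000)
after step 6 (δ=-0.4, a=-0.7): (21.802748, -10.274802, -1.892366, 15.650000)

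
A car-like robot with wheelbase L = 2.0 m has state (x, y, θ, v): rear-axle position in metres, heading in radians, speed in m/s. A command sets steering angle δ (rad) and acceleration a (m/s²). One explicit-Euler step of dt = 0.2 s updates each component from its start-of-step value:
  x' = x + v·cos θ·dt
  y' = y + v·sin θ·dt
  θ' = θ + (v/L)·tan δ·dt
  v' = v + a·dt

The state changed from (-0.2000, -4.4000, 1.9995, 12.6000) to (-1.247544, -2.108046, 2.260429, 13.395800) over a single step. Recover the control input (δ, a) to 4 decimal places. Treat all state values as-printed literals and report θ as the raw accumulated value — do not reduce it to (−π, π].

δ = 0.2042, a = 3.9790

a = (v'−v)/dt = (0.795800)/0.2 = 3.9790
Δθ = θ'−θ = 0.260929;  (v·dt/L) = 12.6000·0.2/2.0 = 1.260000
tan δ = Δθ·L/(v·dt) = 0.207087  →  δ = 0.2042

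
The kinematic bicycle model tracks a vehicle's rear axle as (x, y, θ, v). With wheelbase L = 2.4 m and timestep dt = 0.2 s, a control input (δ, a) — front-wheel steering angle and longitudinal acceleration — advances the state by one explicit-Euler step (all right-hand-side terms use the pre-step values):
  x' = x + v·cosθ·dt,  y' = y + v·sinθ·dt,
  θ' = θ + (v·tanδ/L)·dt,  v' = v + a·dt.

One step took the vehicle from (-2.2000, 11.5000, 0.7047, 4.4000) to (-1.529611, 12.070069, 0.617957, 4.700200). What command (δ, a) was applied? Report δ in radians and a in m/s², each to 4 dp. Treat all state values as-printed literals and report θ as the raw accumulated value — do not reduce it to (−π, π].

δ = -0.2323, a = 1.5010

a = (v'−v)/dt = (0.300200)/0.2 = 1.5010
Δθ = θ'−θ = -0.086743;  (v·dt/L) = 4.4000·0.2/2.4 = 0.366667
tan δ = Δθ·L/(v·dt) = -0.236572  →  δ = -0.2323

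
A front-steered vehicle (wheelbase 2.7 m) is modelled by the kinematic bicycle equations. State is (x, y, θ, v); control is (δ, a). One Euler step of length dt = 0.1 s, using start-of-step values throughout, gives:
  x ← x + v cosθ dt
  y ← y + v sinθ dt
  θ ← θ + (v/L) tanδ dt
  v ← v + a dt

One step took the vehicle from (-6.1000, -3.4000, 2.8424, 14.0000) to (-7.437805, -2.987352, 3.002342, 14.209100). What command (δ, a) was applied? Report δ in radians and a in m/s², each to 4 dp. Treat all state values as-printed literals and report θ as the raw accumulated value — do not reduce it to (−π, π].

a = (v'−v)/dt = (0.209100)/0.1 = 2.0910
Δθ = θ'−θ = 0.159942;  (v·dt/L) = 14.0000·0.1/2.7 = 0.518519
tan δ = Δθ·L/(v·dt) = 0.308460  →  δ = 0.2992

δ = 0.2992, a = 2.0910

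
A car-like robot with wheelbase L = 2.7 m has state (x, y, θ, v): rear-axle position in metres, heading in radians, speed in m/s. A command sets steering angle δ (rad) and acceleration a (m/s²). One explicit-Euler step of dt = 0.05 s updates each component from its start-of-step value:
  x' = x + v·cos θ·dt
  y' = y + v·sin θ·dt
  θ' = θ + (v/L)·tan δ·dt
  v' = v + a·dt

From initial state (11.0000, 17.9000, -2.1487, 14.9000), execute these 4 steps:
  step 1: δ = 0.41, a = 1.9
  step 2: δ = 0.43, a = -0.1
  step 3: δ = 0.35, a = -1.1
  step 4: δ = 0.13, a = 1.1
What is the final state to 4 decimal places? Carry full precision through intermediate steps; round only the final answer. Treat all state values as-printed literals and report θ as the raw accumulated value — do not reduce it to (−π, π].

(9.8485, 15.1674, -1.7639, 14.9900)

after step 1 (δ=0.41, a=1.9): (10.593029, 17.275981, -2.028774, 14.995000)
after step 2 (δ=0.43, a=-0.1): (10.261539, 16.603494, -1.901422, 14.990000)
after step 3 (δ=0.35, a=-1.1): (10.018225, 15.894587, -1.800093, 14.935000)
after step 4 (δ=0.13, a=1.1): (9.848495, 15.167382, -1.763934, 14.990000)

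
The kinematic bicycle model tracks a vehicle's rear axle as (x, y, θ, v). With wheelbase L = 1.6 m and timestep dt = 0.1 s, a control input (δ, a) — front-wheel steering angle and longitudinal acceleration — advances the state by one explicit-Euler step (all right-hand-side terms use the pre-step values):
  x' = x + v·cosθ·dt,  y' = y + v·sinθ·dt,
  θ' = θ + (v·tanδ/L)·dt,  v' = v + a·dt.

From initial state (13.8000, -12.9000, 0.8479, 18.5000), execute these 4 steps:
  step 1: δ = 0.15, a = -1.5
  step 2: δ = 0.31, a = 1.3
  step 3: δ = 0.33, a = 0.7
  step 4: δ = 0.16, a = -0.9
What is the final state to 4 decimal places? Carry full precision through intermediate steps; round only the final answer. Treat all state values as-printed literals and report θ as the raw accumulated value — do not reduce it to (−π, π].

after step 1 (δ=0.15, a=-1.5): (15.023885, -11.512698, 1.022650, 18.350000)
after step 2 (δ=0.31, a=1.3): (15.980114, -9.946541, 1.390026, 18.480000)
after step 3 (δ=0.33, a=0.7): (16.312362, -8.128653, 1.785642, 18.550000)
after step 4 (δ=0.16, a=-0.9): (15.916882, -6.316301, 1.972741, 18.460000)

(15.9169, -6.3163, 1.9727, 18.4600)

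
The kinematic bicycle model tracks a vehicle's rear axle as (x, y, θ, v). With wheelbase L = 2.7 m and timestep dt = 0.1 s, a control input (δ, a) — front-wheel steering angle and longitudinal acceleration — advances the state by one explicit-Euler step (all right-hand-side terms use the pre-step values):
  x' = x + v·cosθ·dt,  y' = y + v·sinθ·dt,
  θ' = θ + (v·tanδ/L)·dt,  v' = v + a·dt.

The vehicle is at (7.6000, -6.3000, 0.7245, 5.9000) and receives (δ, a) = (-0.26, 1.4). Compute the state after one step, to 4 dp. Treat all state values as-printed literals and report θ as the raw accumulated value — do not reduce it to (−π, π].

x' = 7.6000 + 5.9000·cos(0.7245)·0.1 = 8.0418
y' = -6.3000 + 5.9000·sin(0.7245)·0.1 = -5.9090
θ' = 0.7245 + (5.9000/2.7)·tan(-0.26)·0.1 = 0.6664
v' = 5.9000 + 1.4000·0.1 = 6.0400

(8.0418, -5.9090, 0.6664, 6.0400)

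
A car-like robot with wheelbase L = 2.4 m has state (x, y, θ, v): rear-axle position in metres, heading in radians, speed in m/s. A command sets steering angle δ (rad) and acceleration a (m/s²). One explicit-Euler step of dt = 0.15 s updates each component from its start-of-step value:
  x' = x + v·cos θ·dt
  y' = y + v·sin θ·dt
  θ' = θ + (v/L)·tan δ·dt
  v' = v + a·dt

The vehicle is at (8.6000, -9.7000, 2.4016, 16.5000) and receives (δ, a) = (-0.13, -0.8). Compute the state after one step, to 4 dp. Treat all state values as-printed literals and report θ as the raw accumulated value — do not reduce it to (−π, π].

x' = 8.6000 + 16.5000·cos(2.4016)·0.15 = 6.7723
y' = -9.7000 + 16.5000·sin(2.4016)·0.15 = -8.0312
θ' = 2.4016 + (16.5000/2.4)·tan(-0.13)·0.15 = 2.2668
v' = 16.5000 − 0.8000·0.15 = 16.3800

(6.7723, -8.0312, 2.2668, 16.3800)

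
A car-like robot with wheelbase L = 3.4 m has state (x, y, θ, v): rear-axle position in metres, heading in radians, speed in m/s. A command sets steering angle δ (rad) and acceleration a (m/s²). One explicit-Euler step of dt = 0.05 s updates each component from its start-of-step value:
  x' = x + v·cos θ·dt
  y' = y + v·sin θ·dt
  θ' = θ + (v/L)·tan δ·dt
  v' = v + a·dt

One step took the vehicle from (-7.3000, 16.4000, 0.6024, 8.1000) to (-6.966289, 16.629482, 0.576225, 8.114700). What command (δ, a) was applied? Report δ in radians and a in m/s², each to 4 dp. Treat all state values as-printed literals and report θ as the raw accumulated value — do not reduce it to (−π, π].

δ = -0.2163, a = 0.2940

a = (v'−v)/dt = (0.014700)/0.05 = 0.2940
Δθ = θ'−θ = -0.026175;  (v·dt/L) = 8.1000·0.05/3.4 = 0.119118
tan δ = Δθ·L/(v·dt) = -0.219741  →  δ = -0.2163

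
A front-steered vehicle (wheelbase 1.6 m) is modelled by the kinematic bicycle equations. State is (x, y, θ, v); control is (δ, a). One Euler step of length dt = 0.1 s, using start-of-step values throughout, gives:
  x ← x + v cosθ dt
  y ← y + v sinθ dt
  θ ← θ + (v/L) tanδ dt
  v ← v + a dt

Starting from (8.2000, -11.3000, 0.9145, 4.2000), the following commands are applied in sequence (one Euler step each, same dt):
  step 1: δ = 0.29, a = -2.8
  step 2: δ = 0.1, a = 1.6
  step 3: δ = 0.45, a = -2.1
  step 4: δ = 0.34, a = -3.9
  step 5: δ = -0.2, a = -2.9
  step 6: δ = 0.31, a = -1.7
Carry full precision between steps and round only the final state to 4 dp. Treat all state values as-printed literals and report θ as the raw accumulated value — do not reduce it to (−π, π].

after step 1 (δ=0.29, a=-2.8): (8.456278, -10.967252, 0.992833, 3.920000)
after step 2 (δ=0.1, a=1.6): (8.670435, -10.638922, 1.017415, 4.080000)
after step 3 (δ=0.45, a=-2.1): (8.884867, -10.291815, 1.140594, 3.870000)
after step 4 (δ=0.34, a=-3.9): (9.046267, -9.940077, 1.226155, 3.480000)
after step 5 (δ=-0.2, a=-2.9): (9.163842, -9.612541, 1.182065, 3.190000)
after step 6 (δ=0.31, a=-1.7): (9.284747, -9.317341, 1.245930, 3.020000)

(9.2847, -9.3173, 1.2459, 3.0200)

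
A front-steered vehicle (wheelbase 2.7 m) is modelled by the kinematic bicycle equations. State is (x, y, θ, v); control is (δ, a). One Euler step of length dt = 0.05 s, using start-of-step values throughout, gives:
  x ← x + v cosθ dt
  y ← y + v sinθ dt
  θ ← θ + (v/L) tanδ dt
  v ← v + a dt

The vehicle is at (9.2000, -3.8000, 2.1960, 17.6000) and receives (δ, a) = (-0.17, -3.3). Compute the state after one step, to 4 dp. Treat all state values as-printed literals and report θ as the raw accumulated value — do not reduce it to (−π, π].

(8.6850, -3.0865, 2.1401, 17.4350)

x' = 9.2000 + 17.6000·cos(2.1960)·0.05 = 8.6850
y' = -3.8000 + 17.6000·sin(2.1960)·0.05 = -3.0865
θ' = 2.1960 + (17.6000/2.7)·tan(-0.17)·0.05 = 2.1401
v' = 17.6000 − 3.3000·0.05 = 17.4350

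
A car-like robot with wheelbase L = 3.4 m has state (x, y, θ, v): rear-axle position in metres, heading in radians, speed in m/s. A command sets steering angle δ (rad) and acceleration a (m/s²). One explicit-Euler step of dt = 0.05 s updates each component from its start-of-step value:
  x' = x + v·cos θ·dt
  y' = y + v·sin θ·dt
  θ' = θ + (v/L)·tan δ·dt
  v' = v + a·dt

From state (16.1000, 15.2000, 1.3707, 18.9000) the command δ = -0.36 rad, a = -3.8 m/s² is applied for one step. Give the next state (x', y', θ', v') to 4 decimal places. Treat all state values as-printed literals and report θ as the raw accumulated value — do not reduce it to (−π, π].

(16.2878, 16.1261, 1.2661, 18.7100)

x' = 16.1000 + 18.9000·cos(1.3707)·0.05 = 16.2878
y' = 15.2000 + 18.9000·sin(1.3707)·0.05 = 16.1261
θ' = 1.3707 + (18.9000/3.4)·tan(-0.36)·0.05 = 1.2661
v' = 18.9000 − 3.8000·0.05 = 18.7100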